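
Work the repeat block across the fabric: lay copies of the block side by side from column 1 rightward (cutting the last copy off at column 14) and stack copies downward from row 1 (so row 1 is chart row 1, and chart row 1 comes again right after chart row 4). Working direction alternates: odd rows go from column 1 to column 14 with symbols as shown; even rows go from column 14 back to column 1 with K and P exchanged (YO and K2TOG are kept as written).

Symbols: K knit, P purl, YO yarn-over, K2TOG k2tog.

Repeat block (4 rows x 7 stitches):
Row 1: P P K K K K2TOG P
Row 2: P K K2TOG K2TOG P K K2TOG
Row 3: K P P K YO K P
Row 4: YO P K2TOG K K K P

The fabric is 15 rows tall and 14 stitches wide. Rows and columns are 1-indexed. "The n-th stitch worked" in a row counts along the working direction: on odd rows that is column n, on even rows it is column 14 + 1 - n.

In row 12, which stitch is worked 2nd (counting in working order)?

Result:
P

Derivation:
For row 12: chart row = ((12-1) mod 4) + 1 = 4; this is a WS (even) row.
Chart row 4 tiled across columns 1-14: YO P K2TOG K K K P YO P K2TOG K K K P
WS row: flip the tiled sequence (start at column 14) and apply K<->P; YO and K2TOG stay.
Row 12 as worked: K P P P K2TOG K YO K P P P K2TOG K YO
Counting 2 along the worked row gives P.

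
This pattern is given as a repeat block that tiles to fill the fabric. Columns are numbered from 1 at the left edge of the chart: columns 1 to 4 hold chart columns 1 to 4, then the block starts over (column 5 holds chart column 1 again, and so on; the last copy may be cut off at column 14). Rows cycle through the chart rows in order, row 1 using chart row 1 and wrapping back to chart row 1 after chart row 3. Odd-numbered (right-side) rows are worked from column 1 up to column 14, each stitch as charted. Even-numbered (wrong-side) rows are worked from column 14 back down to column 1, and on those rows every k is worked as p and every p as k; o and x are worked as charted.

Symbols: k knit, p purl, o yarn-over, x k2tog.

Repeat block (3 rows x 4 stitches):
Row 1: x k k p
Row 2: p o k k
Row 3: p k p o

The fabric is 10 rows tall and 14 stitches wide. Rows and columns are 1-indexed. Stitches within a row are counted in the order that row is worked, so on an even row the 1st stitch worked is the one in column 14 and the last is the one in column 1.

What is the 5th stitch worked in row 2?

Result:
o

Derivation:
Row 2: (2-1) mod 3 = 1, so use chart row 2. Even row -> WS.
Chart row 2 tiled across columns 1-14: p o k k p o k k p o k k p o
WS row: flip the tiled sequence (start at column 14) and apply k<->p; o and x stay.
Row 2 as worked: o k p p o k p p o k p p o k
Stitch 5 in working order -> o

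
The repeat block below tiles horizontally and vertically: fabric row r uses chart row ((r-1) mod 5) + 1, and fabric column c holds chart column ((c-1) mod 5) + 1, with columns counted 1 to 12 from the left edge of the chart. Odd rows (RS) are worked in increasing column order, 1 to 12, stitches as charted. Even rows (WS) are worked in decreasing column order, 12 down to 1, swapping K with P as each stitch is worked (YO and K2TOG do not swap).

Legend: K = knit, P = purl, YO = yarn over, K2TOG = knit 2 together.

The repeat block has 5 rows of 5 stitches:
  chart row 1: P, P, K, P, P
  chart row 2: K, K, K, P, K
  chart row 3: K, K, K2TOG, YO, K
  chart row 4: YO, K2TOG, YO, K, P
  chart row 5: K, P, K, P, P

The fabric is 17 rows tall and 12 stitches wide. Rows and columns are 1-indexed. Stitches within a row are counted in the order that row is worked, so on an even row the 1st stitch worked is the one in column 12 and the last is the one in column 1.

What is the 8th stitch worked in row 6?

== STITCH ==
K

Derivation:
For row 6: chart row = ((6-1) mod 5) + 1 = 1; this is a WS (even) row.
Chart row 1 tiled across columns 1-12: P P K P P P P K P P P P
WS row: flip the tiled sequence (start at column 12) and apply K<->P; YO and K2TOG stay.
Row 6 as worked: K K K K P K K K K P K K
Counting 8 along the worked row gives K.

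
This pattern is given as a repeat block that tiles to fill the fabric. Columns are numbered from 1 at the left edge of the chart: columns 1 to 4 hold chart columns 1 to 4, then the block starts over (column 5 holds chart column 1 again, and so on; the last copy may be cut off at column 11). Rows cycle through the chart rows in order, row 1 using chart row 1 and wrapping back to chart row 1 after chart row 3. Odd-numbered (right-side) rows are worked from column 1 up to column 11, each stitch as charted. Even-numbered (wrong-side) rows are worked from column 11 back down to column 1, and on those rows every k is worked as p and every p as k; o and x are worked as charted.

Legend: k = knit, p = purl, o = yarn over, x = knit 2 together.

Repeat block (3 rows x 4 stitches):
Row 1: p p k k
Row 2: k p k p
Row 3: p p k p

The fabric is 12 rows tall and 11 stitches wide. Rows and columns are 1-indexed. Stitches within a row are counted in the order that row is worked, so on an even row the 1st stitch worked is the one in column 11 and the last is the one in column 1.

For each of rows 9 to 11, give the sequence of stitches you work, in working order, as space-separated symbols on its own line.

Row 9: chart row 3, RS - tile across columns 1-11 and work as-is.
Row 10: chart row 1, WS - tiled (columns 1-11): p p k k p p k k p p k; work from column 11 back to 1 with k<->p swapped.
Row 11: chart row 2, RS - tile across columns 1-11 and work as-is.

== ROWS AS WORKED ==
p p k p p p k p p p k
p k k p p k k p p k k
k p k p k p k p k p k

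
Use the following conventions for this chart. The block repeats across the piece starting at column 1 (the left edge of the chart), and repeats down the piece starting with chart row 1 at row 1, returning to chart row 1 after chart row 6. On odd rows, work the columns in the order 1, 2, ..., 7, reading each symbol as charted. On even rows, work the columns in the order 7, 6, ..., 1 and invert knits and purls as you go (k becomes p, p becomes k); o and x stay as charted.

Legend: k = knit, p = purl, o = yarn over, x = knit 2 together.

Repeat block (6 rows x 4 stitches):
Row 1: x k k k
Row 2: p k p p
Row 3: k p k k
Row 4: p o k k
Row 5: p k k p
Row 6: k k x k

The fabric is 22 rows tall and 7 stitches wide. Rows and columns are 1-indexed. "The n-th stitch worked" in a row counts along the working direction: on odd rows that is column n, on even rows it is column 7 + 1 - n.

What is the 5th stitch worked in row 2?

Result:
k

Derivation:
For row 2: chart row = ((2-1) mod 6) + 1 = 2; this is a WS (even) row.
Chart row 2 tiled across columns 1-7: p k p p p k p
WS row: flip the tiled sequence (start at column 7) and apply k<->p; o and x stay.
Row 2 as worked: k p k k k p k
Counting 5 along the worked row gives k.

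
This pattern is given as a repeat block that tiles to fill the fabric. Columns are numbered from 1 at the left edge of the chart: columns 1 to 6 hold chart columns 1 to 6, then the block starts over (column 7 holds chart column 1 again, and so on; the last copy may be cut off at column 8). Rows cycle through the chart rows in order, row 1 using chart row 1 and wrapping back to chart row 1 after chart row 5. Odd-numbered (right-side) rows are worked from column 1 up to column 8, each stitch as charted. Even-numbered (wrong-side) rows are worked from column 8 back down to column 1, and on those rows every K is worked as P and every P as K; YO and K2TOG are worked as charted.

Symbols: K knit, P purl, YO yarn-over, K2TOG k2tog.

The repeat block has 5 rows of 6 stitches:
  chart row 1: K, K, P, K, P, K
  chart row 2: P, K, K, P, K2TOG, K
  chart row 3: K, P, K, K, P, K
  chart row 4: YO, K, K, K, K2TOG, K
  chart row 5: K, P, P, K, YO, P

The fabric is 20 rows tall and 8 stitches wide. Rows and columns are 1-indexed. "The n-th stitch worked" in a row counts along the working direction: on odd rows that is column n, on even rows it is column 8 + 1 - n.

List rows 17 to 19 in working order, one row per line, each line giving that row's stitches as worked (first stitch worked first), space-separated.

Result:
P K K P K2TOG K P K
K P P K P P K P
YO K K K K2TOG K YO K

Derivation:
Row 17: chart row 2, RS - tile across columns 1-8 and work as-is.
Row 18: chart row 3, WS - tiled (columns 1-8): K P K K P K K P; work from column 8 back to 1 with K<->P swapped.
Row 19: chart row 4, RS - tile across columns 1-8 and work as-is.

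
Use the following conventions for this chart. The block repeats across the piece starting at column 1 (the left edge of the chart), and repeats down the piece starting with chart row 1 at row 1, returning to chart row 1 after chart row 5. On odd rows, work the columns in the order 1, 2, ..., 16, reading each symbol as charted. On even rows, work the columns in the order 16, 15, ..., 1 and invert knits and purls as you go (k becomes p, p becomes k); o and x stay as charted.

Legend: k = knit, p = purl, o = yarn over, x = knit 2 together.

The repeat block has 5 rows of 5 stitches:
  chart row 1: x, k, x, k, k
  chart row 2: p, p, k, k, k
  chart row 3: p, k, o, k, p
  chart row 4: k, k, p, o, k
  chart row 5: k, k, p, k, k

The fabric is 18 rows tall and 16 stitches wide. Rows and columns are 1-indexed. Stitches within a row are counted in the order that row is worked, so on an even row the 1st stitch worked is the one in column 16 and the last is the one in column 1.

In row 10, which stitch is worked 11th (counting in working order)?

Row 10 uses chart row ((10-1) mod 5)+1 = 5. Row 10 is even, so WS.
Chart row 5 tiled across columns 1-16: k k p k k k k p k k k k p k k k
WS: work from column 16 back to column 1 (reverse the tiled row), swapping k<->p (o and x unchanged).
Row 10 as worked: p p p k p p p p k p p p p k p p
The 11th stitch worked is p.

Result:
p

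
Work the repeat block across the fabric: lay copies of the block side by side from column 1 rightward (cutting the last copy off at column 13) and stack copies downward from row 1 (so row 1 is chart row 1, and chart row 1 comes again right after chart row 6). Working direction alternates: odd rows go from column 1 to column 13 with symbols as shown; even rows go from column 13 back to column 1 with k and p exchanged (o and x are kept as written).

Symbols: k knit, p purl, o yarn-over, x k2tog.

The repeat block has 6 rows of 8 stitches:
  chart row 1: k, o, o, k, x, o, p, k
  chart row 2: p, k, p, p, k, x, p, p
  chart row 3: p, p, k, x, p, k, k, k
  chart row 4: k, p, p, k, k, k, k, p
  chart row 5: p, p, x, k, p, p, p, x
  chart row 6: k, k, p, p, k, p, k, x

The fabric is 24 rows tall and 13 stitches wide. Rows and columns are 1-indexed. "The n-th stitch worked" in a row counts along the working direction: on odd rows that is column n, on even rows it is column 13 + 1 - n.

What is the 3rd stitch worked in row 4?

Stitch:
k

Derivation:
Row 4 uses chart row ((4-1) mod 6)+1 = 4. Row 4 is even, so WS.
Chart row 4 tiled across columns 1-13: k p p k k k k p k p p k k
WS row: flip the tiled sequence (start at column 13) and apply k<->p; o and x stay.
Row 4 as worked: p p k k p k p p p p k k p
Counting 3 along the worked row gives k.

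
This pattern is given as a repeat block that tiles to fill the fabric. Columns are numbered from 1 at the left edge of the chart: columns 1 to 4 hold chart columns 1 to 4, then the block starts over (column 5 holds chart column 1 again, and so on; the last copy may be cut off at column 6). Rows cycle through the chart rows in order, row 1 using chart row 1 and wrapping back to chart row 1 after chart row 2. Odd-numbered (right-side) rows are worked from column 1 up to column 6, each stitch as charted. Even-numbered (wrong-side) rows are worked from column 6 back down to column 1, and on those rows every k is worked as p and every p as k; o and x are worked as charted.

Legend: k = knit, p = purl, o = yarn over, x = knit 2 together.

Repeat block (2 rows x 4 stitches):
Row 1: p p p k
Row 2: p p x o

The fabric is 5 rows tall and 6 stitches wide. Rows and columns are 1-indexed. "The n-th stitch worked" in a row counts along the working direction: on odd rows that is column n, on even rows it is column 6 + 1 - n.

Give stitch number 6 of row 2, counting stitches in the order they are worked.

== STITCH ==
k

Derivation:
For row 2: chart row = ((2-1) mod 2) + 1 = 2; this is a WS (even) row.
Chart row 2 tiled across columns 1-6: p p x o p p
Wrong side: read the tiled row from column 6 down to 1 and exchange k with p (leave o, x).
Row 2 as worked: k k o x k k
Counting 6 along the worked row gives k.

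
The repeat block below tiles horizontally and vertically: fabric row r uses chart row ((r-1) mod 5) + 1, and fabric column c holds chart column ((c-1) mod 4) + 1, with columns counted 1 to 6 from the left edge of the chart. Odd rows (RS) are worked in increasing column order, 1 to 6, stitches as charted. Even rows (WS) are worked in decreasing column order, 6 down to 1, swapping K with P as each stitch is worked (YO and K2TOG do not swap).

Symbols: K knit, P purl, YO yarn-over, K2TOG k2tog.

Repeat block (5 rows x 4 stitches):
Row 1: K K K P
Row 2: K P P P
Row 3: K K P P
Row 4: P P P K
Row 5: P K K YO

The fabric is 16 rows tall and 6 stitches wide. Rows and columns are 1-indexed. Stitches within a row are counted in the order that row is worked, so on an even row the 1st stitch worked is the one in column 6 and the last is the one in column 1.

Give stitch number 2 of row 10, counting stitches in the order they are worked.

== STITCH ==
K

Derivation:
Row 10: (10-1) mod 5 = 4, so use chart row 5. Even row -> WS.
Chart row 5 tiled across columns 1-6: P K K YO P K
Wrong side: read the tiled row from column 6 down to 1 and exchange K with P (leave YO, K2TOG).
Row 10 as worked: P K YO P P K
The 2nd stitch worked is K.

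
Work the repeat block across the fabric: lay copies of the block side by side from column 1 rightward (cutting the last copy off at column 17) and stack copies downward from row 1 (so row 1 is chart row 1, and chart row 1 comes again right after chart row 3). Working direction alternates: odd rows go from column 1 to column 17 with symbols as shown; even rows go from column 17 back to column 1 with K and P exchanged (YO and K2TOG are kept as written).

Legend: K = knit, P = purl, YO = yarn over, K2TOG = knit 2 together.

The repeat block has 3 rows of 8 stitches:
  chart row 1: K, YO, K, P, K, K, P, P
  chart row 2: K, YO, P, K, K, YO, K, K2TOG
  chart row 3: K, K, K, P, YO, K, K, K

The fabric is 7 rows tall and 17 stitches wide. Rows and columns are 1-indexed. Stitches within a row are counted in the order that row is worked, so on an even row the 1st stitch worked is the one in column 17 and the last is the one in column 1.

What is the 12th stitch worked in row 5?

Stitch:
K

Derivation:
Row 5 uses chart row ((5-1) mod 3)+1 = 2. Row 5 is odd, so RS.
Chart row 2 tiled across columns 1-17: K YO P K K YO K K2TOG K YO P K K YO K K2TOG K
RS: work column 1 to column 17, symbols as charted — the tiled row is the row as worked.
Stitch 12 in working order -> K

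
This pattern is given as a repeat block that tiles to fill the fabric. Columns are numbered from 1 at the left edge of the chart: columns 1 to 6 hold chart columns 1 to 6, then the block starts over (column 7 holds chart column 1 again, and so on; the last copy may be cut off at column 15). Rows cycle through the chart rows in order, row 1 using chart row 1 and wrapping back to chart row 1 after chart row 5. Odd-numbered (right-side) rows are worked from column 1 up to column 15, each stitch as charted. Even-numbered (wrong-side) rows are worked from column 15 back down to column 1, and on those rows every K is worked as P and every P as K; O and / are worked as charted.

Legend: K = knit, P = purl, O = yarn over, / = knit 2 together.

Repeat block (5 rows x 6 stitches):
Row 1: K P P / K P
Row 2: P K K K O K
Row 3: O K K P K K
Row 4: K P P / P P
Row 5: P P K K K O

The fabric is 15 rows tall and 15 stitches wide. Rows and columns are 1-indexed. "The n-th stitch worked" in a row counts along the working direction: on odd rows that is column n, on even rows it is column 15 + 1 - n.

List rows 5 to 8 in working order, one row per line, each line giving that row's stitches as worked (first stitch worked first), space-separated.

Row 5: chart row 5, RS - tile across columns 1-15 and work as-is.
Row 6: chart row 1, WS - tiled (columns 1-15): K P P / K P K P P / K P K P P; work from column 15 back to 1 with K<->P swapped.
Row 7: chart row 2, RS - tile across columns 1-15 and work as-is.
Row 8: chart row 3, WS - tiled (columns 1-15): O K K P K K O K K P K K O K K; work from column 15 back to 1 with K<->P swapped.

Rows as worked:
P P K K K O P P K K K O P P K
K K P K P / K K P K P / K K P
P K K K O K P K K K O K P K K
P P O P P K P P O P P K P P O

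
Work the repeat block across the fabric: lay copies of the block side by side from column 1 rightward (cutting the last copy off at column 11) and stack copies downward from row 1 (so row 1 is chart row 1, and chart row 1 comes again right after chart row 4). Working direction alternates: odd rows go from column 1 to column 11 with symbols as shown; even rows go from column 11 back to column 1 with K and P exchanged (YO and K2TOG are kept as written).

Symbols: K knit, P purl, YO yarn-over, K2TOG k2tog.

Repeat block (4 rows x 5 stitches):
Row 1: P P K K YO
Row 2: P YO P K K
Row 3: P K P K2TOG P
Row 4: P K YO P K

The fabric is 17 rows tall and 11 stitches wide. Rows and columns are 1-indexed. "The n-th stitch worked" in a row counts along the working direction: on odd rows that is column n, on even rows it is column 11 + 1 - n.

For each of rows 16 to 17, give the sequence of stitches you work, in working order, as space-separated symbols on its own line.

== ROWS AS WORKED ==
K P K YO P K P K YO P K
P P K K YO P P K K YO P

Derivation:
Row 16: chart row 4, WS - tiled (columns 1-11): P K YO P K P K YO P K P; work from column 11 back to 1 with K<->P swapped.
Row 17: chart row 1, RS - tile across columns 1-11 and work as-is.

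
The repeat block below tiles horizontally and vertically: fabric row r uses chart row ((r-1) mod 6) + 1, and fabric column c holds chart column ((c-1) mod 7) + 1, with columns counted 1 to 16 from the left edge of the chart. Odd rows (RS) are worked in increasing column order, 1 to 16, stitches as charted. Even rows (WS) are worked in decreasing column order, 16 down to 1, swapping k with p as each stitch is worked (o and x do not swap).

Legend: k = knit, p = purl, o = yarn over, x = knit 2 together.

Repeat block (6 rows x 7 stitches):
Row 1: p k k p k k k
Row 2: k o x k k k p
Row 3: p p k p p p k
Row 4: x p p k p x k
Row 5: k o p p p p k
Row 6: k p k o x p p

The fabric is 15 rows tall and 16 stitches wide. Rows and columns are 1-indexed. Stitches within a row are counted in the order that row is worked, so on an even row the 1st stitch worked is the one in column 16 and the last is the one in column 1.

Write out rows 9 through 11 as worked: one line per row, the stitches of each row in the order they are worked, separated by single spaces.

Row 9: chart row 3, RS - tile across columns 1-16 and work as-is.
Row 10: chart row 4, WS - tiled (columns 1-16): x p p k p x k x p p k p x k x p; work from column 16 back to 1 with k<->p swapped.
Row 11: chart row 5, RS - tile across columns 1-16 and work as-is.

Rows as worked:
p p k p p p k p p k p p p k p p
k x p x k p k k x p x k p k k x
k o p p p p k k o p p p p k k o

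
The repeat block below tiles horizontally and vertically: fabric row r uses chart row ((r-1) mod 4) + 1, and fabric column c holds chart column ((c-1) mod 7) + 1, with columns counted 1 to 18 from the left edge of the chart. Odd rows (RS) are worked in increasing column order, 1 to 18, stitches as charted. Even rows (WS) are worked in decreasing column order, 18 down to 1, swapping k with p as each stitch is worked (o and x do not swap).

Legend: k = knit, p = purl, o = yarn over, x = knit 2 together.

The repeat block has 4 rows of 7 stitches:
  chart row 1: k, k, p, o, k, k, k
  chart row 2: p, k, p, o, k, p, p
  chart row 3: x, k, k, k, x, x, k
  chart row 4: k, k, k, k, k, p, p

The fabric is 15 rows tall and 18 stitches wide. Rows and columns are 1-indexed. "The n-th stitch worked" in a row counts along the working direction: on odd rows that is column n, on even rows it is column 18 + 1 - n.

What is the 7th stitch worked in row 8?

Result:
p

Derivation:
Row 8 uses chart row ((8-1) mod 4)+1 = 4. Row 8 is even, so WS.
Chart row 4 tiled across columns 1-18: k k k k k p p k k k k k p p k k k k
WS: work from column 18 back to column 1 (reverse the tiled row), swapping k<->p (o and x unchanged).
Row 8 as worked: p p p p k k p p p p p k k p p p p p
Counting 7 along the worked row gives p.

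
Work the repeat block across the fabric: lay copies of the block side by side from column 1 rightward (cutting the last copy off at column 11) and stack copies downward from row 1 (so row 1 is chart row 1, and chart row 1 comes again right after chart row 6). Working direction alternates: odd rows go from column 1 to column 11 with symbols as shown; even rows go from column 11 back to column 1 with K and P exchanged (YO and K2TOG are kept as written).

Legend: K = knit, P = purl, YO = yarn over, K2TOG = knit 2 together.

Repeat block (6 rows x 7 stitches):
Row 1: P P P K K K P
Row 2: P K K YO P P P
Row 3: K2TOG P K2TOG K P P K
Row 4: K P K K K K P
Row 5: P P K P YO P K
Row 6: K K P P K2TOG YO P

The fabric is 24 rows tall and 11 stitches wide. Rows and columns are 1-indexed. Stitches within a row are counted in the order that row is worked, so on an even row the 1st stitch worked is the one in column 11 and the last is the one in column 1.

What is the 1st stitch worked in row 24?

Result:
K

Derivation:
For row 24: chart row = ((24-1) mod 6) + 1 = 6; this is a WS (even) row.
Chart row 6 tiled across columns 1-11: K K P P K2TOG YO P K K P P
Wrong side: read the tiled row from column 11 down to 1 and exchange K with P (leave YO, K2TOG).
Row 24 as worked: K K P P K YO K2TOG K K P P
Counting 1 along the worked row gives K.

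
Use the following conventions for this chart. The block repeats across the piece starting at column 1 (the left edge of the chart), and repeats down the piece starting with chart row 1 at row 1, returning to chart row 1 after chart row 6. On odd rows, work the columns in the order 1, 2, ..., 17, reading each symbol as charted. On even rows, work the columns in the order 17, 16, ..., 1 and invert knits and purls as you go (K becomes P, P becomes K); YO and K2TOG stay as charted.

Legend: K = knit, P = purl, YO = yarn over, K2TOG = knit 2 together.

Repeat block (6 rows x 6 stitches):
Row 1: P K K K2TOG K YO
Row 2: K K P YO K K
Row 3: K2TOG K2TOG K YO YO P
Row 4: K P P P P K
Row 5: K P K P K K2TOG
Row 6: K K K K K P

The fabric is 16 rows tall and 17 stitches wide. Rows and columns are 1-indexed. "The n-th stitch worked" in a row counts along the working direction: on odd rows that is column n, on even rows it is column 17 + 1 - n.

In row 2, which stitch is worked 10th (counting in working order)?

Row 2: (2-1) mod 6 = 1, so use chart row 2. Even row -> WS.
Chart row 2 tiled across columns 1-17: K K P YO K K K K P YO K K K K P YO K
WS row: flip the tiled sequence (start at column 17) and apply K<->P; YO and K2TOG stay.
Row 2 as worked: P YO K P P P P YO K P P P P YO K P P
Stitch 10 in working order -> P

Stitch:
P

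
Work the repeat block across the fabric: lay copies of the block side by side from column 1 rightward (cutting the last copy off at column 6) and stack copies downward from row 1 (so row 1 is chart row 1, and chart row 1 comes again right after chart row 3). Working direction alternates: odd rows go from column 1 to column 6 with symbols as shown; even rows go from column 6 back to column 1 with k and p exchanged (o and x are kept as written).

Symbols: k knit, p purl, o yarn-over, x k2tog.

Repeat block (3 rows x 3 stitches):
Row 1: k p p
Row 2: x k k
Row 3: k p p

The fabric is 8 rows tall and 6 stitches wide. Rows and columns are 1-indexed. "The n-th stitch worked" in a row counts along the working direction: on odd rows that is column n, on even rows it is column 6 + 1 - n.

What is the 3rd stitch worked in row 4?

Stitch:
p

Derivation:
Row 4: (4-1) mod 3 = 0, so use chart row 1. Even row -> WS.
Chart row 1 tiled across columns 1-6: k p p k p p
WS row: flip the tiled sequence (start at column 6) and apply k<->p; o and x stay.
Row 4 as worked: k k p k k p
Counting 3 along the worked row gives p.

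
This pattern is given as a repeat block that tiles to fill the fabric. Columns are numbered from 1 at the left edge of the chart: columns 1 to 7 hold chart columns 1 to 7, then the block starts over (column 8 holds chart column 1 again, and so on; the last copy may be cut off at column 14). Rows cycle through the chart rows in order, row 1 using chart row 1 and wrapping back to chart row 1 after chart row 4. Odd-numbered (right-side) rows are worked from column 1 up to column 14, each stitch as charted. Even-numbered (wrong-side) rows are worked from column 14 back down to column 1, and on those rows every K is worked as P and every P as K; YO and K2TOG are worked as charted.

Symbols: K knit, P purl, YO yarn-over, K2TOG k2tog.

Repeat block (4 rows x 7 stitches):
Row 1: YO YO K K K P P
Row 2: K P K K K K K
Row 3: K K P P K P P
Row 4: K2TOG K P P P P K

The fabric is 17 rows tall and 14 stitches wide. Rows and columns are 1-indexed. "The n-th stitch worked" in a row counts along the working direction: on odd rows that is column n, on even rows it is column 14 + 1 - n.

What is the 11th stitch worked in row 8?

For row 8: chart row = ((8-1) mod 4) + 1 = 4; this is a WS (even) row.
Chart row 4 tiled across columns 1-14: K2TOG K P P P P K K2TOG K P P P P K
WS row: flip the tiled sequence (start at column 14) and apply K<->P; YO and K2TOG stay.
Row 8 as worked: P K K K K P K2TOG P K K K K P K2TOG
Counting 11 along the worked row gives K.

== STITCH ==
K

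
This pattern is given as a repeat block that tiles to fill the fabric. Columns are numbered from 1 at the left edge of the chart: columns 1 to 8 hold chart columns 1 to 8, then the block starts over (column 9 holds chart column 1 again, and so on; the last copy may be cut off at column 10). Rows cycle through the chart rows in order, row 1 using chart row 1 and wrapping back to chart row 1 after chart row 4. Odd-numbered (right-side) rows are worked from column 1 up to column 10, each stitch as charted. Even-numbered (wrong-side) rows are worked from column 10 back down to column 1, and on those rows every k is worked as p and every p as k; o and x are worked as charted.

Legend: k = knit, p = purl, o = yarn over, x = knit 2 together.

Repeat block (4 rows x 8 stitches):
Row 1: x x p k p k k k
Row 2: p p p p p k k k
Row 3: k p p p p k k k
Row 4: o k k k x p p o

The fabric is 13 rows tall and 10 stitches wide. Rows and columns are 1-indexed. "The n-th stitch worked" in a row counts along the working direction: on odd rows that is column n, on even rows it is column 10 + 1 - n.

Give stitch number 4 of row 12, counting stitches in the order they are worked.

Result:
k

Derivation:
For row 12: chart row = ((12-1) mod 4) + 1 = 4; this is a WS (even) row.
Chart row 4 tiled across columns 1-10: o k k k x p p o o k
WS row: flip the tiled sequence (start at column 10) and apply k<->p; o and x stay.
Row 12 as worked: p o o k k x p p p o
Counting 4 along the worked row gives k.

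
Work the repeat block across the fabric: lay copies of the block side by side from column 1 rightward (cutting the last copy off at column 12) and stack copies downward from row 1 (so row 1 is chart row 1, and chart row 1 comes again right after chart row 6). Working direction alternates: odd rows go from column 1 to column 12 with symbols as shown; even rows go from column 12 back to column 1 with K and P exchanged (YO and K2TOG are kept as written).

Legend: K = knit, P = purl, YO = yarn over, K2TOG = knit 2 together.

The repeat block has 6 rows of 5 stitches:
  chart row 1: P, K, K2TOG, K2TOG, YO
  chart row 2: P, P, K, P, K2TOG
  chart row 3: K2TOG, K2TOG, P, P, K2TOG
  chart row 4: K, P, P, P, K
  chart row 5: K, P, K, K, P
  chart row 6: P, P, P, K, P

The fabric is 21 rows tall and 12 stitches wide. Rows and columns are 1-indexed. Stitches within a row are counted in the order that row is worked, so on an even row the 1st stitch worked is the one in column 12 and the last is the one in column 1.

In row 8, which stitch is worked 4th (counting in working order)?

== STITCH ==
K

Derivation:
Row 8: (8-1) mod 6 = 1, so use chart row 2. Even row -> WS.
Chart row 2 tiled across columns 1-12: P P K P K2TOG P P K P K2TOG P P
Wrong side: read the tiled row from column 12 down to 1 and exchange K with P (leave YO, K2TOG).
Row 8 as worked: K K K2TOG K P K K K2TOG K P K K
Counting 4 along the worked row gives K.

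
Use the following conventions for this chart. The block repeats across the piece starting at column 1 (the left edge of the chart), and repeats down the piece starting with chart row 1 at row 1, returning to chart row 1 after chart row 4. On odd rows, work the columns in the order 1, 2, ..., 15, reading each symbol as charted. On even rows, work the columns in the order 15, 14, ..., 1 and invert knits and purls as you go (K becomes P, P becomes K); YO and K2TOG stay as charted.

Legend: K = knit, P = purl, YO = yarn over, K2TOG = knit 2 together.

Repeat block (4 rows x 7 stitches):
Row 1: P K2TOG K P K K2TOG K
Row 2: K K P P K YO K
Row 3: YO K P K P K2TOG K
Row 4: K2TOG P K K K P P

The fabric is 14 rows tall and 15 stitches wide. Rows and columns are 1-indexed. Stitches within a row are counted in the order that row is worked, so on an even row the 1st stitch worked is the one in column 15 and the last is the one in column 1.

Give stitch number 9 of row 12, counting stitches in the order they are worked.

Stitch:
K

Derivation:
Row 12: (12-1) mod 4 = 3, so use chart row 4. Even row -> WS.
Chart row 4 tiled across columns 1-15: K2TOG P K K K P P K2TOG P K K K P P K2TOG
WS row: flip the tiled sequence (start at column 15) and apply K<->P; YO and K2TOG stay.
Row 12 as worked: K2TOG K K P P P K K2TOG K K P P P K K2TOG
The 9th stitch worked is K.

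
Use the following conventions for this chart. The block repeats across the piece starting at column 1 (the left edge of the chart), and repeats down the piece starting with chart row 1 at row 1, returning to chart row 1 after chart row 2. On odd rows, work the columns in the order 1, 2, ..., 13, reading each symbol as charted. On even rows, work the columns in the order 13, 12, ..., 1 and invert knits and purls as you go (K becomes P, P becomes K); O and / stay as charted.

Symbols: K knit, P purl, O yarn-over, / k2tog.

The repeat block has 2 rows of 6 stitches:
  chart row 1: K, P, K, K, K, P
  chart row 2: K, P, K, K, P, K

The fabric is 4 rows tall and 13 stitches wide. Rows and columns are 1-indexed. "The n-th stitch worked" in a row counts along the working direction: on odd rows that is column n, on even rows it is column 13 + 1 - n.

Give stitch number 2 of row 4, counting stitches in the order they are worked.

Row 4: (4-1) mod 2 = 1, so use chart row 2. Even row -> WS.
Chart row 2 tiled across columns 1-13: K P K K P K K P K K P K K
WS row: flip the tiled sequence (start at column 13) and apply K<->P; O and / stay.
Row 4 as worked: P P K P P K P P K P P K P
Stitch 2 in working order -> P

Result:
P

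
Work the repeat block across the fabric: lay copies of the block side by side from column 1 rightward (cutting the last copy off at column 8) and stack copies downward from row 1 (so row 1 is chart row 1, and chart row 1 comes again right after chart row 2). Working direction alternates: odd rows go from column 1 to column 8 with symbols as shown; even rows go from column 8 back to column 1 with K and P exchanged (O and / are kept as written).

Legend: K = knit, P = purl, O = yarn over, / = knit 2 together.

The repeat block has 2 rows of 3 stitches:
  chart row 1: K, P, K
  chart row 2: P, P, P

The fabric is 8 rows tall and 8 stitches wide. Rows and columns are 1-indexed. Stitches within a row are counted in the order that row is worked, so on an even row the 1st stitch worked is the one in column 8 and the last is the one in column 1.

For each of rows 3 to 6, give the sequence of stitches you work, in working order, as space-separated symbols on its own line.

Result:
K P K K P K K P
K K K K K K K K
K P K K P K K P
K K K K K K K K

Derivation:
Row 3: chart row 1, RS - tile across columns 1-8 and work as-is.
Row 4: chart row 2, WS - tiled (columns 1-8): P P P P P P P P; work from column 8 back to 1 with K<->P swapped.
Row 5: chart row 1, RS - tile across columns 1-8 and work as-is.
Row 6: chart row 2, WS - tiled (columns 1-8): P P P P P P P P; work from column 8 back to 1 with K<->P swapped.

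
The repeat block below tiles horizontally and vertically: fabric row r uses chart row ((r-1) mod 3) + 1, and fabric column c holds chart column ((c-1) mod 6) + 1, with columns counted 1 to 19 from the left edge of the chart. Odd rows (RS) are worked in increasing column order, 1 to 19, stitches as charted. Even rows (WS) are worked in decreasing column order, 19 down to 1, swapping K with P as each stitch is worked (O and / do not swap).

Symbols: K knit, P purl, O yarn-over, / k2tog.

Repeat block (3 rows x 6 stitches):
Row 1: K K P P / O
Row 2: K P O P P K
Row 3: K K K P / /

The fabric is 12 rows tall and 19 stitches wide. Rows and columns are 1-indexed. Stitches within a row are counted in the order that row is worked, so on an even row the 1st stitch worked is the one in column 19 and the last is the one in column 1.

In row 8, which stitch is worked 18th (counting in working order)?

Row 8 uses chart row ((8-1) mod 3)+1 = 2. Row 8 is even, so WS.
Chart row 2 tiled across columns 1-19: K P O P P K K P O P P K K P O P P K K
Wrong side: read the tiled row from column 19 down to 1 and exchange K with P (leave O, /).
Row 8 as worked: P P K K O K P P K K O K P P K K O K P
Stitch 18 in working order -> K

== STITCH ==
K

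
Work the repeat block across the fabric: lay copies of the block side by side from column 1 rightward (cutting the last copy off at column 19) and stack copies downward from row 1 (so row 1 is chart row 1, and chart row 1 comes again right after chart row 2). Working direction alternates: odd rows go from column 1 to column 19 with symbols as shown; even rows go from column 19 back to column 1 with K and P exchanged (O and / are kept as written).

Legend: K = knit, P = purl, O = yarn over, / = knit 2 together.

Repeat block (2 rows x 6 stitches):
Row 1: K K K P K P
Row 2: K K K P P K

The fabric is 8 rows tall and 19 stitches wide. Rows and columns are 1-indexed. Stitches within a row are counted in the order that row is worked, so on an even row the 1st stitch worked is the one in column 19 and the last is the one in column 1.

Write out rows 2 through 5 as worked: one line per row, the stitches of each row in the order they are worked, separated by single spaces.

Result:
P P K K P P P P K K P P P P K K P P P
K K K P K P K K K P K P K K K P K P K
P P K K P P P P K K P P P P K K P P P
K K K P K P K K K P K P K K K P K P K

Derivation:
Row 2: chart row 2, WS - tiled (columns 1-19): K K K P P K K K K P P K K K K P P K K; work from column 19 back to 1 with K<->P swapped.
Row 3: chart row 1, RS - tile across columns 1-19 and work as-is.
Row 4: chart row 2, WS - tiled (columns 1-19): K K K P P K K K K P P K K K K P P K K; work from column 19 back to 1 with K<->P swapped.
Row 5: chart row 1, RS - tile across columns 1-19 and work as-is.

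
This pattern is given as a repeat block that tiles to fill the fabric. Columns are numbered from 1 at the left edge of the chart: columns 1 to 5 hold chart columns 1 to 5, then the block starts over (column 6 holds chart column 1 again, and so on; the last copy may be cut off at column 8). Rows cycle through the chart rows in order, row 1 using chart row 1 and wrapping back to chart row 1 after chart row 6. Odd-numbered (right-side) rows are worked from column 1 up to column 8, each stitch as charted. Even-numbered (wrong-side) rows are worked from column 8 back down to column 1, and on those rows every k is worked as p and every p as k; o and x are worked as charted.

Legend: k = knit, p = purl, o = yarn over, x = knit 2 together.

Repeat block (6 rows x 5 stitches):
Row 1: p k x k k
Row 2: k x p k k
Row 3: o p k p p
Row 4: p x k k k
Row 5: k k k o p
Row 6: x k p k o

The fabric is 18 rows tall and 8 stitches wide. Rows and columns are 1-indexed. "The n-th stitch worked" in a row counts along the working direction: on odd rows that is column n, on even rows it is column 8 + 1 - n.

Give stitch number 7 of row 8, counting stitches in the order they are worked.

Result:
x

Derivation:
Row 8 uses chart row ((8-1) mod 6)+1 = 2. Row 8 is even, so WS.
Chart row 2 tiled across columns 1-8: k x p k k k x p
WS: work from column 8 back to column 1 (reverse the tiled row), swapping k<->p (o and x unchanged).
Row 8 as worked: k x p p p k x p
The 7th stitch worked is x.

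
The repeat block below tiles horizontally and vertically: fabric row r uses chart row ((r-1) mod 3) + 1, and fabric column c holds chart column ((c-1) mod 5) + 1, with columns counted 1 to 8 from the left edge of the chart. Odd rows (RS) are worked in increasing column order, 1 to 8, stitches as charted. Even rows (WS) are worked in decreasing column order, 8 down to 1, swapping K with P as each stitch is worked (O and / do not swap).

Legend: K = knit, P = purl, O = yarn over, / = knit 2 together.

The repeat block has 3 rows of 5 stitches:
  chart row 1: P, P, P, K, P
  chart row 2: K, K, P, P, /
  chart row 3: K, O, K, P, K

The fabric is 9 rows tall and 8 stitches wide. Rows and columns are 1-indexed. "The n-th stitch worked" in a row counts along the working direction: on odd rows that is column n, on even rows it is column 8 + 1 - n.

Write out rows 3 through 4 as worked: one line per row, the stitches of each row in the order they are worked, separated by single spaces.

Result:
K O K P K K O K
K K K K P K K K

Derivation:
Row 3: chart row 3, RS - tile across columns 1-8 and work as-is.
Row 4: chart row 1, WS - tiled (columns 1-8): P P P K P P P P; work from column 8 back to 1 with K<->P swapped.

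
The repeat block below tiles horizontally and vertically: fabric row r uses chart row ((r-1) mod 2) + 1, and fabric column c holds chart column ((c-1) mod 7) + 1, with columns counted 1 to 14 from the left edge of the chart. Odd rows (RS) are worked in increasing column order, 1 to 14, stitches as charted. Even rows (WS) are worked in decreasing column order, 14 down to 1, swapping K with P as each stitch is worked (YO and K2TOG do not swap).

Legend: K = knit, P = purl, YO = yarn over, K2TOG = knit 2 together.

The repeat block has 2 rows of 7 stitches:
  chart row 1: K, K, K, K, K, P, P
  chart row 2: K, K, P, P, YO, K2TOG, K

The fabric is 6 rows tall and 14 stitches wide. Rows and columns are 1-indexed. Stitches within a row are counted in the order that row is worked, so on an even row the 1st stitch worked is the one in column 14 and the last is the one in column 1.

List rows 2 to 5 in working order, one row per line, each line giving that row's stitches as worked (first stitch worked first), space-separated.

== ROWS AS WORKED ==
P K2TOG YO K K P P P K2TOG YO K K P P
K K K K K P P K K K K K P P
P K2TOG YO K K P P P K2TOG YO K K P P
K K K K K P P K K K K K P P

Derivation:
Row 2: chart row 2, WS - tiled (columns 1-14): K K P P YO K2TOG K K K P P YO K2TOG K; work from column 14 back to 1 with K<->P swapped.
Row 3: chart row 1, RS - tile across columns 1-14 and work as-is.
Row 4: chart row 2, WS - tiled (columns 1-14): K K P P YO K2TOG K K K P P YO K2TOG K; work from column 14 back to 1 with K<->P swapped.
Row 5: chart row 1, RS - tile across columns 1-14 and work as-is.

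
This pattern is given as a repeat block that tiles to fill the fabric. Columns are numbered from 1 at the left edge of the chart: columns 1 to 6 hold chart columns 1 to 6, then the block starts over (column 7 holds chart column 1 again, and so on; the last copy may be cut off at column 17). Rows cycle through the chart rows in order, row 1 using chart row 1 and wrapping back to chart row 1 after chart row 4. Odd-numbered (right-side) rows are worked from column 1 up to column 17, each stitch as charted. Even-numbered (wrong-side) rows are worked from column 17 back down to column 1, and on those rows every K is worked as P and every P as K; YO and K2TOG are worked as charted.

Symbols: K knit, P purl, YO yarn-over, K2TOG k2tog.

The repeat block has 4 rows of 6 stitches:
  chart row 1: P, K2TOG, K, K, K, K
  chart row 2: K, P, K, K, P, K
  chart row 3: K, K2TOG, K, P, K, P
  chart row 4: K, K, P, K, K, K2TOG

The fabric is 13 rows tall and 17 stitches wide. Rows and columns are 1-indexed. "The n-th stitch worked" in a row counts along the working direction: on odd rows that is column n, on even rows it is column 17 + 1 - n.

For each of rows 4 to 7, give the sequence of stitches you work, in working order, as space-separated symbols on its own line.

Row 4: chart row 4, WS - tiled (columns 1-17): K K P K K K2TOG K K P K K K2TOG K K P K K; work from column 17 back to 1 with K<->P swapped.
Row 5: chart row 1, RS - tile across columns 1-17 and work as-is.
Row 6: chart row 2, WS - tiled (columns 1-17): K P K K P K K P K K P K K P K K P; work from column 17 back to 1 with K<->P swapped.
Row 7: chart row 3, RS - tile across columns 1-17 and work as-is.

== ROWS AS WORKED ==
P P K P P K2TOG P P K P P K2TOG P P K P P
P K2TOG K K K K P K2TOG K K K K P K2TOG K K K
K P P K P P K P P K P P K P P K P
K K2TOG K P K P K K2TOG K P K P K K2TOG K P K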